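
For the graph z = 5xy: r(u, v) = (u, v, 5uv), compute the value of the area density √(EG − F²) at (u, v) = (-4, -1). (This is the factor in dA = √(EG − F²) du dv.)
√(EG − F²)|_{(-4, -1)} = sqrt(426)

E = 25*v^2 + 1, F = 25*u*v, G = 25*u^2 + 1, so EG − F² = 25*u^2 + 25*v^2 + 1. Taking the positive square root: √(EG − F²) = sqrt(25*u^2 + 25*v^2 + 1). At (u, v) = (-4, -1): sqrt(426).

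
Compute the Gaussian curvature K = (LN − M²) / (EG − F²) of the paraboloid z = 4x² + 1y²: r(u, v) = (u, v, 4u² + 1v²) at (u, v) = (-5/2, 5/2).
K = 4/45369

Coefficients of the first fundamental form: E = 64*u^2 + 1, F = 16*u*v, G = 4*v^2 + 1.
Coefficients of the second fundamental form: L = 8/sqrt(64*u^2 + 4*v^2 + 1), M = 0, N = 2/sqrt(64*u^2 + 4*v^2 + 1).
Assemble K = (LN − M²)/(EG − F²) = 16/(4096*u^4 + 512*u^2*v^2 + 128*u^2 + 16*v^4 + 8*v^2 + 1). At (u, v) = (-5/2, 5/2): K = 4/45369.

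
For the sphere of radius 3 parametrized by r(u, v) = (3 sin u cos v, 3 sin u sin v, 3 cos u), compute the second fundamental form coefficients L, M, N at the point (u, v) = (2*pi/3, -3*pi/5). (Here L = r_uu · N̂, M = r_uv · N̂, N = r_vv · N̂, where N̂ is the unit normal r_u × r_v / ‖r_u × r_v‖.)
L = -3;  M = 0;  N = -9/4

Compute the unit normal N̂(u, v) = (sin(u)^2*cos(v)/Abs(sin(u)), sin(u)^2*sin(v)/Abs(sin(u)), sin(2*u)/(2*Abs(sin(u)))), and the second partials r_uu, r_uv, r_vv. Take dot products:
  L(u, v) = r_uu · N̂ = -3*sin(u)/Abs(sin(u)),
  M(u, v) = r_uv · N̂ = 0,
  N(u, v) = r_vv · N̂ = -3*sin(u)^3/Abs(sin(u)).
Evaluating at (u, v) = (2*pi/3, -3*pi/5):
  L = -3, M = 0, N = -9/4.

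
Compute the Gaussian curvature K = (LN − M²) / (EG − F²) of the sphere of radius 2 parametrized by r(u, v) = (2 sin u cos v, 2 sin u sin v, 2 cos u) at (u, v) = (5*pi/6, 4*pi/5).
K = 1/4

Coefficients of the first fundamental form: E = 4, F = 0, G = 4*sin(u)^2.
Coefficients of the second fundamental form: L = -2*sin(u)/Abs(sin(u)), M = 0, N = -2*sin(u)^3/Abs(sin(u)).
Assemble K = (LN − M²)/(EG − F²) = 1/4. At (u, v) = (5*pi/6, 4*pi/5): K = 1/4.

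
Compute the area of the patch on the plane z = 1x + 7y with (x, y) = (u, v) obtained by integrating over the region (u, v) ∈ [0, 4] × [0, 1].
Area = 4*sqrt(51)

Area = ∫∫ √(EG − F²) du dv with √(EG − F²) = sqrt(51). Integrating over [0, 4] × [0, 1] gives 4*sqrt(51).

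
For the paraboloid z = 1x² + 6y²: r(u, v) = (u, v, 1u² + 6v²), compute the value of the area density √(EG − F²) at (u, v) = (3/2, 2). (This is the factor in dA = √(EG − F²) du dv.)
√(EG − F²)|_{(3/2, 2)} = sqrt(586)

E = 4*u^2 + 1, F = 24*u*v, G = 144*v^2 + 1, so EG − F² = 4*u^2 + 144*v^2 + 1. Taking the positive square root: √(EG − F²) = sqrt(4*u^2 + 144*v^2 + 1). At (u, v) = (3/2, 2): sqrt(586).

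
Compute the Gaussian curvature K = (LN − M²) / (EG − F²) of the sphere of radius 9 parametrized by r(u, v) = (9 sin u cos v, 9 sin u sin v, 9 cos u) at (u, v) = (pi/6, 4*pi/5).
K = 1/81

Coefficients of the first fundamental form: E = 81, F = 0, G = 81*sin(u)^2.
Coefficients of the second fundamental form: L = -9*sin(u)/Abs(sin(u)), M = 0, N = -9*sin(u)^3/Abs(sin(u)).
Assemble K = (LN − M²)/(EG − F²) = 1/81. At (u, v) = (pi/6, 4*pi/5): K = 1/81.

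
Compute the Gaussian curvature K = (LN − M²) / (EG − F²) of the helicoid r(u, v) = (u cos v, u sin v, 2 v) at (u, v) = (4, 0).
K = -1/100

Coefficients of the first fundamental form: E = 1, F = 0, G = u^2 + 4.
Coefficients of the second fundamental form: L = 0, M = -2/sqrt(u^2 + 4), N = 0.
Assemble K = (LN − M²)/(EG − F²) = -4/(u^2 + 4)^2. At (u, v) = (4, 0): K = -1/100.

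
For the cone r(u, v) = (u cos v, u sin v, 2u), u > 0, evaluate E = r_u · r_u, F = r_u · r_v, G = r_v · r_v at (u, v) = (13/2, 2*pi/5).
E = 5;  F = 0;  G = 169/4

Partials: r_u = (cos(v), sin(v), 2), r_v = (-u*sin(v), u*cos(v), 0). As functions of (u, v):
  E = r_u · r_u = 5,
  F = r_u · r_v = 0,
  G = r_v · r_v = u^2.
Evaluating at (u, v) = (13/2, 2*pi/5): E = 5, F = 0, G = 169/4.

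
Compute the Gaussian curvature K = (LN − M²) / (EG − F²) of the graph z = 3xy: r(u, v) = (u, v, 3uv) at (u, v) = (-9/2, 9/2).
K = -36/534361

Coefficients of the first fundamental form: E = 9*v^2 + 1, F = 9*u*v, G = 9*u^2 + 1.
Coefficients of the second fundamental form: L = 0, M = 3/sqrt(9*u^2 + 9*v^2 + 1), N = 0.
Assemble K = (LN − M²)/(EG − F²) = -9/(81*u^4 + 162*u^2*v^2 + 18*u^2 + 81*v^4 + 18*v^2 + 1). At (u, v) = (-9/2, 9/2): K = -36/534361.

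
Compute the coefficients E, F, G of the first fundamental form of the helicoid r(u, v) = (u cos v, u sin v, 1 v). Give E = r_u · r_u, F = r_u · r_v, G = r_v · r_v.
E = 1;  F = 0;  G = u^2 + 1

Compute partials: r_u = (cos(v), sin(v), 0), r_v = (-u*sin(v), u*cos(v), 1). Then
  E = r_u · r_u = 1,
  F = r_u · r_v = 0,
  G = r_v · r_v = u^2 + 1.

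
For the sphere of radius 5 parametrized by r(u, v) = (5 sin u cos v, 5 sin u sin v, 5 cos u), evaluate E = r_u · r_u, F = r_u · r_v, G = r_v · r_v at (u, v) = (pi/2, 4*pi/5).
E = 25;  F = 0;  G = 25

Partials: r_u = (5*cos(u)*cos(v), 5*sin(v)*cos(u), -5*sin(u)), r_v = (-5*sin(u)*sin(v), 5*sin(u)*cos(v), 0). As functions of (u, v):
  E = r_u · r_u = 25,
  F = r_u · r_v = 0,
  G = r_v · r_v = 25*sin(u)^2.
Evaluating at (u, v) = (pi/2, 4*pi/5): E = 25, F = 0, G = 25.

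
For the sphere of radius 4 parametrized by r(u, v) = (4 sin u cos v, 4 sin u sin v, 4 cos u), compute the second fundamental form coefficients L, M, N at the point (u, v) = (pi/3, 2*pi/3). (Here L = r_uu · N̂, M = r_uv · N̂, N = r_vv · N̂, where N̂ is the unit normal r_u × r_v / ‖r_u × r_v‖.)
L = -4;  M = 0;  N = -3

Compute the unit normal N̂(u, v) = (sin(u)^2*cos(v)/Abs(sin(u)), sin(u)^2*sin(v)/Abs(sin(u)), sin(2*u)/(2*Abs(sin(u)))), and the second partials r_uu, r_uv, r_vv. Take dot products:
  L(u, v) = r_uu · N̂ = -4*sin(u)/Abs(sin(u)),
  M(u, v) = r_uv · N̂ = 0,
  N(u, v) = r_vv · N̂ = -4*sin(u)^3/Abs(sin(u)).
Evaluating at (u, v) = (pi/3, 2*pi/3):
  L = -4, M = 0, N = -3.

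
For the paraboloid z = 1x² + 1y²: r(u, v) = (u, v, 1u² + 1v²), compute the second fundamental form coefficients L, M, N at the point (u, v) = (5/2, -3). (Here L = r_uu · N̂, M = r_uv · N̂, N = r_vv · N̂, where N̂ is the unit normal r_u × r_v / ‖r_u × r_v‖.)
L = sqrt(62)/31;  M = 0;  N = sqrt(62)/31

Compute the unit normal N̂(u, v) = (-2*u/sqrt(4*u^2 + 4*v^2 + 1), -2*v/sqrt(4*u^2 + 4*v^2 + 1), 1/sqrt(4*u^2 + 4*v^2 + 1)), and the second partials r_uu, r_uv, r_vv. Take dot products:
  L(u, v) = r_uu · N̂ = 2/sqrt(4*u^2 + 4*v^2 + 1),
  M(u, v) = r_uv · N̂ = 0,
  N(u, v) = r_vv · N̂ = 2/sqrt(4*u^2 + 4*v^2 + 1).
Evaluating at (u, v) = (5/2, -3):
  L = sqrt(62)/31, M = 0, N = sqrt(62)/31.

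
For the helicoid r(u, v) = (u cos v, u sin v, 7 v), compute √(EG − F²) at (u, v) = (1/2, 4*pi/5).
√(EG − F²)|_{(1/2, 4*pi/5)} = sqrt(197)/2

E = 1, F = 0, G = u^2 + 49; EG − F² = u^2 + 49; √(EG − F²) = sqrt(u^2 + 49). At the given point: sqrt(197)/2.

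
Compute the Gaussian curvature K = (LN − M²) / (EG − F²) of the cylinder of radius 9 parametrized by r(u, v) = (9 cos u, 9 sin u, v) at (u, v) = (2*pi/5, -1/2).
K = 0

Coefficients of the first fundamental form: E = 81, F = 0, G = 1.
Coefficients of the second fundamental form: L = -9, M = 0, N = 0.
Assemble K = (LN − M²)/(EG − F²) = 0. At (u, v) = (2*pi/5, -1/2): K = 0.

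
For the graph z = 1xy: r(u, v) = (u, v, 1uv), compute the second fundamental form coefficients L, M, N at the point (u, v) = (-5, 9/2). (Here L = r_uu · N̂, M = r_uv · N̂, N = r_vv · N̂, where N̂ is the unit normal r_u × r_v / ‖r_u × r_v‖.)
L = 0;  M = 2*sqrt(185)/185;  N = 0

Compute the unit normal N̂(u, v) = (-v/sqrt(u^2 + v^2 + 1), -u/sqrt(u^2 + v^2 + 1), 1/sqrt(u^2 + v^2 + 1)), and the second partials r_uu, r_uv, r_vv. Take dot products:
  L(u, v) = r_uu · N̂ = 0,
  M(u, v) = r_uv · N̂ = 1/sqrt(u^2 + v^2 + 1),
  N(u, v) = r_vv · N̂ = 0.
Evaluating at (u, v) = (-5, 9/2):
  L = 0, M = 2*sqrt(185)/185, N = 0.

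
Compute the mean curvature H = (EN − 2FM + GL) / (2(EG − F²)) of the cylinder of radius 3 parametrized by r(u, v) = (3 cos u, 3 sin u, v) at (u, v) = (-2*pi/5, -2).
H = -1/6

With E = 9, F = 0, G = 1, L = -3, M = 0, N = 0, assemble
  H = (EN − 2FM + GL) / (2(EG − F²)) = -1/6.
At (u, v) = (-2*pi/5, -2): H = -1/6.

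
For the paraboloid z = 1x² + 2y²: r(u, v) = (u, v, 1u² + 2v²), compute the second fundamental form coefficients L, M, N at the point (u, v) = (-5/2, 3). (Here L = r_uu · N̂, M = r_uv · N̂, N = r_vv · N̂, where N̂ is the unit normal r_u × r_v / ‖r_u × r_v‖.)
L = sqrt(170)/85;  M = 0;  N = 2*sqrt(170)/85

Compute the unit normal N̂(u, v) = (-2*u/sqrt(4*u^2 + 16*v^2 + 1), -4*v/sqrt(4*u^2 + 16*v^2 + 1), 1/sqrt(4*u^2 + 16*v^2 + 1)), and the second partials r_uu, r_uv, r_vv. Take dot products:
  L(u, v) = r_uu · N̂ = 2/sqrt(4*u^2 + 16*v^2 + 1),
  M(u, v) = r_uv · N̂ = 0,
  N(u, v) = r_vv · N̂ = 4/sqrt(4*u^2 + 16*v^2 + 1).
Evaluating at (u, v) = (-5/2, 3):
  L = sqrt(170)/85, M = 0, N = 2*sqrt(170)/85.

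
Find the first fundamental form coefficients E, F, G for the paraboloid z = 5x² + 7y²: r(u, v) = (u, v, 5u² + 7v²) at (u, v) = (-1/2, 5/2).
E = 26;  F = -175;  G = 1226

Partials: r_u = (1, 0, 10*u), r_v = (0, 1, 14*v). As functions of (u, v):
  E = r_u · r_u = 100*u^2 + 1,
  F = r_u · r_v = 140*u*v,
  G = r_v · r_v = 196*v^2 + 1.
Evaluating at (u, v) = (-1/2, 5/2): E = 26, F = -175, G = 1226.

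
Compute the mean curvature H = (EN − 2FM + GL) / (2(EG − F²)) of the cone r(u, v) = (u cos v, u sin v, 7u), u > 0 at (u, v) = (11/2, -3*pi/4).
H = 7*sqrt(2)/110

With E = 50, F = 0, G = u^2, L = 0, M = 0, N = 7*sqrt(2)*u^2/(10*Abs(u)), assemble
  H = (EN − 2FM + GL) / (2(EG − F²)) = 7*sqrt(2)/(20*Abs(u)).
At (u, v) = (11/2, -3*pi/4): H = 7*sqrt(2)/110.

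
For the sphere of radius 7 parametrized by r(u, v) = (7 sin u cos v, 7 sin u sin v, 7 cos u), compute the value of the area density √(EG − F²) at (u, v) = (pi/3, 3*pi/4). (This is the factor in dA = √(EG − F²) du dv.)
√(EG − F²)|_{(pi/3, 3*pi/4)} = 49*sqrt(3)/2

E = 49, F = 0, G = 49*sin(u)^2, so EG − F² = 2401*sin(u)^2. Taking the positive square root: √(EG − F²) = 49*Abs(sin(u)). At (u, v) = (pi/3, 3*pi/4): 49*sqrt(3)/2.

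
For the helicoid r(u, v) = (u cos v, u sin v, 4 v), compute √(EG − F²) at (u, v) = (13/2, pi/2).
√(EG − F²)|_{(13/2, pi/2)} = sqrt(233)/2

E = 1, F = 0, G = u^2 + 16; EG − F² = u^2 + 16; √(EG − F²) = sqrt(u^2 + 16). At the given point: sqrt(233)/2.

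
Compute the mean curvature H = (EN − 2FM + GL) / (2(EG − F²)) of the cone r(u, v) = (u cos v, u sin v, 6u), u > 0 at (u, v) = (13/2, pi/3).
H = 6*sqrt(37)/481

With E = 37, F = 0, G = u^2, L = 0, M = 0, N = 6*sqrt(37)*u^2/(37*Abs(u)), assemble
  H = (EN − 2FM + GL) / (2(EG − F²)) = 3*sqrt(37)/(37*Abs(u)).
At (u, v) = (13/2, pi/3): H = 6*sqrt(37)/481.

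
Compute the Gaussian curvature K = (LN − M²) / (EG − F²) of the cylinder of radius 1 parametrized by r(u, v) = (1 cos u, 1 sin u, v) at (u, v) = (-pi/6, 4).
K = 0

Coefficients of the first fundamental form: E = 1, F = 0, G = 1.
Coefficients of the second fundamental form: L = -1, M = 0, N = 0.
Assemble K = (LN − M²)/(EG − F²) = 0. At (u, v) = (-pi/6, 4): K = 0.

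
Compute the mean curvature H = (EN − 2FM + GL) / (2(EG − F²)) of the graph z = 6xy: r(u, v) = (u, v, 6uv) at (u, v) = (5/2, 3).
H = -81*sqrt(22)/3025

With E = 36*v^2 + 1, F = 36*u*v, G = 36*u^2 + 1, L = 0, M = 6/sqrt(36*u^2 + 36*v^2 + 1), N = 0, assemble
  H = (EN − 2FM + GL) / (2(EG − F²)) = -216*u*v/(36*u^2 + 36*v^2 + 1)^(3/2).
At (u, v) = (5/2, 3): H = -81*sqrt(22)/3025.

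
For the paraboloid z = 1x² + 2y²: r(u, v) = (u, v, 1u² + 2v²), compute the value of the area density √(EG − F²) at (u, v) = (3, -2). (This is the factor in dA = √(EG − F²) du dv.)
√(EG − F²)|_{(3, -2)} = sqrt(101)

E = 4*u^2 + 1, F = 8*u*v, G = 16*v^2 + 1, so EG − F² = 4*u^2 + 16*v^2 + 1. Taking the positive square root: √(EG − F²) = sqrt(4*u^2 + 16*v^2 + 1). At (u, v) = (3, -2): sqrt(101).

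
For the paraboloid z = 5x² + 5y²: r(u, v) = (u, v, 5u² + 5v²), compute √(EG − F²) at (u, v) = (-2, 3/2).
√(EG − F²)|_{(-2, 3/2)} = sqrt(626)

E = 100*u^2 + 1, F = 100*u*v, G = 100*v^2 + 1; EG − F² = 100*u^2 + 100*v^2 + 1; √(EG − F²) = sqrt(100*u^2 + 100*v^2 + 1). At the given point: sqrt(626).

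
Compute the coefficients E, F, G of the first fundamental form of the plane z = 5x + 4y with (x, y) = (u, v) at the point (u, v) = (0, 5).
E = 26;  F = 20;  G = 17

Partials: r_u = (1, 0, 5), r_v = (0, 1, 4). As functions of (u, v):
  E = r_u · r_u = 26,
  F = r_u · r_v = 20,
  G = r_v · r_v = 17.
Evaluating at (u, v) = (0, 5): E = 26, F = 20, G = 17.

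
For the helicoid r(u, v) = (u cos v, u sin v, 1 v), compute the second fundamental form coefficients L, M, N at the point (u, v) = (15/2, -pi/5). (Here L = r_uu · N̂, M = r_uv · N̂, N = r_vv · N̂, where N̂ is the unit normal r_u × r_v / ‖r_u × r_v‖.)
L = 0;  M = -2*sqrt(229)/229;  N = 0

Compute the unit normal N̂(u, v) = (sin(v)/sqrt(u^2 + 1), -cos(v)/sqrt(u^2 + 1), u/sqrt(u^2 + 1)), and the second partials r_uu, r_uv, r_vv. Take dot products:
  L(u, v) = r_uu · N̂ = 0,
  M(u, v) = r_uv · N̂ = -1/sqrt(u^2 + 1),
  N(u, v) = r_vv · N̂ = 0.
Evaluating at (u, v) = (15/2, -pi/5):
  L = 0, M = -2*sqrt(229)/229, N = 0.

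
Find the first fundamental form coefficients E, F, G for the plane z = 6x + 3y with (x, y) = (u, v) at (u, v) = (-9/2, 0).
E = 37;  F = 18;  G = 10

Partials: r_u = (1, 0, 6), r_v = (0, 1, 3). As functions of (u, v):
  E = r_u · r_u = 37,
  F = r_u · r_v = 18,
  G = r_v · r_v = 10.
Evaluating at (u, v) = (-9/2, 0): E = 37, F = 18, G = 10.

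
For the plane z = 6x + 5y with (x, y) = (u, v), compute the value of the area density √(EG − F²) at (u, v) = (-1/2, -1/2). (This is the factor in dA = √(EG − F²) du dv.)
√(EG − F²)|_{(-1/2, -1/2)} = sqrt(62)

E = 37, F = 30, G = 26, so EG − F² = 62. Taking the positive square root: √(EG − F²) = sqrt(62). At (u, v) = (-1/2, -1/2): sqrt(62).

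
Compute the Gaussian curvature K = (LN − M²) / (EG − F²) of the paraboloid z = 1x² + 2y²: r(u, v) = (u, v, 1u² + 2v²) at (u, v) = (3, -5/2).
K = 8/18769

Coefficients of the first fundamental form: E = 4*u^2 + 1, F = 8*u*v, G = 16*v^2 + 1.
Coefficients of the second fundamental form: L = 2/sqrt(4*u^2 + 16*v^2 + 1), M = 0, N = 4/sqrt(4*u^2 + 16*v^2 + 1).
Assemble K = (LN − M²)/(EG − F²) = 8/(16*u^4 + 128*u^2*v^2 + 8*u^2 + 256*v^4 + 32*v^2 + 1). At (u, v) = (3, -5/2): K = 8/18769.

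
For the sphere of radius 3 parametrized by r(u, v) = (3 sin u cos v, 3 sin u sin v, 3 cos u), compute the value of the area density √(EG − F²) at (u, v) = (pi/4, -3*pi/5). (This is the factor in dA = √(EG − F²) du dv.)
√(EG − F²)|_{(pi/4, -3*pi/5)} = 9*sqrt(2)/2

E = 9, F = 0, G = 9*sin(u)^2, so EG − F² = 81*sin(u)^2. Taking the positive square root: √(EG − F²) = 9*Abs(sin(u)). At (u, v) = (pi/4, -3*pi/5): 9*sqrt(2)/2.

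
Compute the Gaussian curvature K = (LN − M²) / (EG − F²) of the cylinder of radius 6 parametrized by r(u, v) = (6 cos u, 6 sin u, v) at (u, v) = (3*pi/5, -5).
K = 0

Coefficients of the first fundamental form: E = 36, F = 0, G = 1.
Coefficients of the second fundamental form: L = -6, M = 0, N = 0.
Assemble K = (LN − M²)/(EG − F²) = 0. At (u, v) = (3*pi/5, -5): K = 0.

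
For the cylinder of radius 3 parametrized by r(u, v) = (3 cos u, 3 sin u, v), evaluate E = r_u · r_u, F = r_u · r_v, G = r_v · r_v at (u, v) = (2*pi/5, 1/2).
E = 9;  F = 0;  G = 1

Partials: r_u = (-3*sin(u), 3*cos(u), 0), r_v = (0, 0, 1). As functions of (u, v):
  E = r_u · r_u = 9,
  F = r_u · r_v = 0,
  G = r_v · r_v = 1.
Evaluating at (u, v) = (2*pi/5, 1/2): E = 9, F = 0, G = 1.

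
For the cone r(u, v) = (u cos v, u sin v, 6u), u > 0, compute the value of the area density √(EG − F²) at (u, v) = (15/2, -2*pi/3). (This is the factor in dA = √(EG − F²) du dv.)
√(EG − F²)|_{(15/2, -2*pi/3)} = 15*sqrt(37)/2

E = 37, F = 0, G = u^2, so EG − F² = 37*u^2. Taking the positive square root: √(EG − F²) = sqrt(37)*Abs(u). At (u, v) = (15/2, -2*pi/3): 15*sqrt(37)/2.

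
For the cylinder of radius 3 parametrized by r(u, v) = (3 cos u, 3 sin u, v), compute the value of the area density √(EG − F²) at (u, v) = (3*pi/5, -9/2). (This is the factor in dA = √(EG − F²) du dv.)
√(EG − F²)|_{(3*pi/5, -9/2)} = 3

E = 9, F = 0, G = 1, so EG − F² = 9. Taking the positive square root: √(EG − F²) = 3. At (u, v) = (3*pi/5, -9/2): 3.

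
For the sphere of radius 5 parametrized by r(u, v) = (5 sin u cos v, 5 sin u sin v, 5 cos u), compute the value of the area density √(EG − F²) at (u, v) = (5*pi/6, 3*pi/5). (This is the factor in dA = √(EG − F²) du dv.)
√(EG − F²)|_{(5*pi/6, 3*pi/5)} = 25/2

E = 25, F = 0, G = 25*sin(u)^2, so EG − F² = 625*sin(u)^2. Taking the positive square root: √(EG − F²) = 25*Abs(sin(u)). At (u, v) = (5*pi/6, 3*pi/5): 25/2.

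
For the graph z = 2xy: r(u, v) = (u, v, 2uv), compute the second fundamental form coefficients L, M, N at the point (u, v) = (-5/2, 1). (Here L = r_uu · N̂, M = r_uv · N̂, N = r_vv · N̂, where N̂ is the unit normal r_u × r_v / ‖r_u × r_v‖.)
L = 0;  M = sqrt(30)/15;  N = 0

Compute the unit normal N̂(u, v) = (-2*v/sqrt(4*u^2 + 4*v^2 + 1), -2*u/sqrt(4*u^2 + 4*v^2 + 1), 1/sqrt(4*u^2 + 4*v^2 + 1)), and the second partials r_uu, r_uv, r_vv. Take dot products:
  L(u, v) = r_uu · N̂ = 0,
  M(u, v) = r_uv · N̂ = 2/sqrt(4*u^2 + 4*v^2 + 1),
  N(u, v) = r_vv · N̂ = 0.
Evaluating at (u, v) = (-5/2, 1):
  L = 0, M = sqrt(30)/15, N = 0.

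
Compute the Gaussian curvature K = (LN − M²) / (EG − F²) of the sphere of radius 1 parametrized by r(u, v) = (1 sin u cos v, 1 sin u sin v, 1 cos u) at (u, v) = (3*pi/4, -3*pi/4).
K = 1

Coefficients of the first fundamental form: E = 1, F = 0, G = sin(u)^2.
Coefficients of the second fundamental form: L = -sin(u)/Abs(sin(u)), M = 0, N = -sin(u)^3/Abs(sin(u)).
Assemble K = (LN − M²)/(EG − F²) = 1. At (u, v) = (3*pi/4, -3*pi/4): K = 1.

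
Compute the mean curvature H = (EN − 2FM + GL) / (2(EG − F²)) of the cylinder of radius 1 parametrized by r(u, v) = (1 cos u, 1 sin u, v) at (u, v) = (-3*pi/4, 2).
H = -1/2

With E = 1, F = 0, G = 1, L = -1, M = 0, N = 0, assemble
  H = (EN − 2FM + GL) / (2(EG − F²)) = -1/2.
At (u, v) = (-3*pi/4, 2): H = -1/2.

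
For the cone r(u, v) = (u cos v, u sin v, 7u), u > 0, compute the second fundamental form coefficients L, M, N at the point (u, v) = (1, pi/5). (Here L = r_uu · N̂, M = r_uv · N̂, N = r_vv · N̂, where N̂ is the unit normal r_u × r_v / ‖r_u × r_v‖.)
L = 0;  M = 0;  N = 7*sqrt(2)/10

Compute the unit normal N̂(u, v) = (-7*sqrt(2)*u*cos(v)/(10*Abs(u)), -7*sqrt(2)*u*sin(v)/(10*Abs(u)), sqrt(2)*u/(10*Abs(u))), and the second partials r_uu, r_uv, r_vv. Take dot products:
  L(u, v) = r_uu · N̂ = 0,
  M(u, v) = r_uv · N̂ = 0,
  N(u, v) = r_vv · N̂ = 7*sqrt(2)*u^2/(10*Abs(u)).
Evaluating at (u, v) = (1, pi/5):
  L = 0, M = 0, N = 7*sqrt(2)/10.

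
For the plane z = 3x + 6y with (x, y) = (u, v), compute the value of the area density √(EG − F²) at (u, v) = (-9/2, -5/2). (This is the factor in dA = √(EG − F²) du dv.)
√(EG − F²)|_{(-9/2, -5/2)} = sqrt(46)

E = 10, F = 18, G = 37, so EG − F² = 46. Taking the positive square root: √(EG − F²) = sqrt(46). At (u, v) = (-9/2, -5/2): sqrt(46).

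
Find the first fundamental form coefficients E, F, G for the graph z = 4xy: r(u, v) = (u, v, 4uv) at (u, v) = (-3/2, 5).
E = 401;  F = -120;  G = 37

Partials: r_u = (1, 0, 4*v), r_v = (0, 1, 4*u). As functions of (u, v):
  E = r_u · r_u = 16*v^2 + 1,
  F = r_u · r_v = 16*u*v,
  G = r_v · r_v = 16*u^2 + 1.
Evaluating at (u, v) = (-3/2, 5): E = 401, F = -120, G = 37.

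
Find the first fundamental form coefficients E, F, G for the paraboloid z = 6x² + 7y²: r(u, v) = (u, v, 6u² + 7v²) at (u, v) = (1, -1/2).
E = 145;  F = -84;  G = 50

Partials: r_u = (1, 0, 12*u), r_v = (0, 1, 14*v). As functions of (u, v):
  E = r_u · r_u = 144*u^2 + 1,
  F = r_u · r_v = 168*u*v,
  G = r_v · r_v = 196*v^2 + 1.
Evaluating at (u, v) = (1, -1/2): E = 145, F = -84, G = 50.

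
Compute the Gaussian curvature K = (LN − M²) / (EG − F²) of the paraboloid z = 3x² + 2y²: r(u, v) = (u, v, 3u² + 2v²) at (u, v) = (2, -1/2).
K = 24/22201

Coefficients of the first fundamental form: E = 36*u^2 + 1, F = 24*u*v, G = 16*v^2 + 1.
Coefficients of the second fundamental form: L = 6/sqrt(36*u^2 + 16*v^2 + 1), M = 0, N = 4/sqrt(36*u^2 + 16*v^2 + 1).
Assemble K = (LN − M²)/(EG − F²) = 24/(1296*u^4 + 1152*u^2*v^2 + 72*u^2 + 256*v^4 + 32*v^2 + 1). At (u, v) = (2, -1/2): K = 24/22201.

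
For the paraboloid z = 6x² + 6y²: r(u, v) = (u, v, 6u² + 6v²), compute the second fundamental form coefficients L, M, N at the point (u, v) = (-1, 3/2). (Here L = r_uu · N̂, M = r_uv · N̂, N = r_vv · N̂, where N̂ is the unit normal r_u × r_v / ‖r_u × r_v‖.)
L = 12*sqrt(469)/469;  M = 0;  N = 12*sqrt(469)/469

Compute the unit normal N̂(u, v) = (-12*u/sqrt(144*u^2 + 144*v^2 + 1), -12*v/sqrt(144*u^2 + 144*v^2 + 1), 1/sqrt(144*u^2 + 144*v^2 + 1)), and the second partials r_uu, r_uv, r_vv. Take dot products:
  L(u, v) = r_uu · N̂ = 12/sqrt(144*u^2 + 144*v^2 + 1),
  M(u, v) = r_uv · N̂ = 0,
  N(u, v) = r_vv · N̂ = 12/sqrt(144*u^2 + 144*v^2 + 1).
Evaluating at (u, v) = (-1, 3/2):
  L = 12*sqrt(469)/469, M = 0, N = 12*sqrt(469)/469.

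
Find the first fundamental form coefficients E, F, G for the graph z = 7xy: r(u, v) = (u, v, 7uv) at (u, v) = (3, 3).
E = 442;  F = 441;  G = 442

Partials: r_u = (1, 0, 7*v), r_v = (0, 1, 7*u). As functions of (u, v):
  E = r_u · r_u = 49*v^2 + 1,
  F = r_u · r_v = 49*u*v,
  G = r_v · r_v = 49*u^2 + 1.
Evaluating at (u, v) = (3, 3): E = 442, F = 441, G = 442.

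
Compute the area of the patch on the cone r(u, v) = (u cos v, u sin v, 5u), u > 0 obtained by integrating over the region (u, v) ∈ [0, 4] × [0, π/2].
Area = 4*sqrt(26)*pi

Area = ∫∫ √(EG − F²) du dv with √(EG − F²) = sqrt(26)*Abs(u). Integrating over [0, 4] × [0, π/2] gives 4*sqrt(26)*pi.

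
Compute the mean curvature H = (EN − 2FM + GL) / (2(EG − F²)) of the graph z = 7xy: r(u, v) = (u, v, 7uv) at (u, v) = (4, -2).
H = 2744*sqrt(109)/320787

With E = 49*v^2 + 1, F = 49*u*v, G = 49*u^2 + 1, L = 0, M = 7/sqrt(49*u^2 + 49*v^2 + 1), N = 0, assemble
  H = (EN − 2FM + GL) / (2(EG − F²)) = -343*u*v/(49*u^2 + 49*v^2 + 1)^(3/2).
At (u, v) = (4, -2): H = 2744*sqrt(109)/320787.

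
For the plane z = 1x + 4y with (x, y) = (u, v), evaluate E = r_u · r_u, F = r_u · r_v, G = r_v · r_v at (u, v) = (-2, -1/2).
E = 2;  F = 4;  G = 17

Partials: r_u = (1, 0, 1), r_v = (0, 1, 4). As functions of (u, v):
  E = r_u · r_u = 2,
  F = r_u · r_v = 4,
  G = r_v · r_v = 17.
Evaluating at (u, v) = (-2, -1/2): E = 2, F = 4, G = 17.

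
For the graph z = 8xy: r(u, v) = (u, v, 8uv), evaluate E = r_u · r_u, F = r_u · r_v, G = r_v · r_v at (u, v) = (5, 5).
E = 1601;  F = 1600;  G = 1601

Partials: r_u = (1, 0, 8*v), r_v = (0, 1, 8*u). As functions of (u, v):
  E = r_u · r_u = 64*v^2 + 1,
  F = r_u · r_v = 64*u*v,
  G = r_v · r_v = 64*u^2 + 1.
Evaluating at (u, v) = (5, 5): E = 1601, F = 1600, G = 1601.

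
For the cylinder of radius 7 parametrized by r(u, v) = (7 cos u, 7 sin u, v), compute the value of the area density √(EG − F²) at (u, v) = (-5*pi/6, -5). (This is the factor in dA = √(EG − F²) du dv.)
√(EG − F²)|_{(-5*pi/6, -5)} = 7

E = 49, F = 0, G = 1, so EG − F² = 49. Taking the positive square root: √(EG − F²) = 7. At (u, v) = (-5*pi/6, -5): 7.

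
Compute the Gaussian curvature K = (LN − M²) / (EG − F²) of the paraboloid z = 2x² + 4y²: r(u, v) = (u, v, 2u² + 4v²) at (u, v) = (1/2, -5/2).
K = 32/164025

Coefficients of the first fundamental form: E = 16*u^2 + 1, F = 32*u*v, G = 64*v^2 + 1.
Coefficients of the second fundamental form: L = 4/sqrt(16*u^2 + 64*v^2 + 1), M = 0, N = 8/sqrt(16*u^2 + 64*v^2 + 1).
Assemble K = (LN − M²)/(EG − F²) = 32/(256*u^4 + 2048*u^2*v^2 + 32*u^2 + 4096*v^4 + 128*v^2 + 1). At (u, v) = (1/2, -5/2): K = 32/164025.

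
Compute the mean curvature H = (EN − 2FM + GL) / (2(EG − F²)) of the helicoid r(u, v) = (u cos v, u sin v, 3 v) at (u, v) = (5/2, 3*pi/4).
H = 0

With E = 1, F = 0, G = u^2 + 9, L = 0, M = -3/sqrt(u^2 + 9), N = 0, assemble
  H = (EN − 2FM + GL) / (2(EG − F²)) = 0.
At (u, v) = (5/2, 3*pi/4): H = 0.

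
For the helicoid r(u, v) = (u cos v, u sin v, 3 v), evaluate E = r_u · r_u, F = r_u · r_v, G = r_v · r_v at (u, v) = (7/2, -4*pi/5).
E = 1;  F = 0;  G = 85/4

Partials: r_u = (cos(v), sin(v), 0), r_v = (-u*sin(v), u*cos(v), 3). As functions of (u, v):
  E = r_u · r_u = 1,
  F = r_u · r_v = 0,
  G = r_v · r_v = u^2 + 9.
Evaluating at (u, v) = (7/2, -4*pi/5): E = 1, F = 0, G = 85/4.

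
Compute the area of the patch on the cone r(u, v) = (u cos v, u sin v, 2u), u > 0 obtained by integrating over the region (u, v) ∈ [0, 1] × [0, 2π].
Area = sqrt(5)*pi

Area = ∫∫ √(EG − F²) du dv with √(EG − F²) = sqrt(5)*Abs(u). Integrating over [0, 1] × [0, 2π] gives sqrt(5)*pi.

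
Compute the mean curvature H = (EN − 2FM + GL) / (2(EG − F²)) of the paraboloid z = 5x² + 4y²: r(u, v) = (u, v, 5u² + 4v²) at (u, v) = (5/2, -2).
H = 421*sqrt(2)/4116

With E = 100*u^2 + 1, F = 80*u*v, G = 64*v^2 + 1, L = 10/sqrt(100*u^2 + 64*v^2 + 1), M = 0, N = 8/sqrt(100*u^2 + 64*v^2 + 1), assemble
  H = (EN − 2FM + GL) / (2(EG − F²)) = (400*u^2 + 320*v^2 + 9)/(100*u^2 + 64*v^2 + 1)^(3/2).
At (u, v) = (5/2, -2): H = 421*sqrt(2)/4116.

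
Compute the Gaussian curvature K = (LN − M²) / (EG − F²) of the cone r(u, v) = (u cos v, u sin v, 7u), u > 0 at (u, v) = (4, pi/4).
K = 0

Coefficients of the first fundamental form: E = 50, F = 0, G = u^2.
Coefficients of the second fundamental form: L = 0, M = 0, N = 7*sqrt(2)*u^2/(10*Abs(u)).
Assemble K = (LN − M²)/(EG − F²) = 0. At (u, v) = (4, pi/4): K = 0.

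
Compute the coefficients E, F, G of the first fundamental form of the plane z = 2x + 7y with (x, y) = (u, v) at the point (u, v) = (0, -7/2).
E = 5;  F = 14;  G = 50

Partials: r_u = (1, 0, 2), r_v = (0, 1, 7). As functions of (u, v):
  E = r_u · r_u = 5,
  F = r_u · r_v = 14,
  G = r_v · r_v = 50.
Evaluating at (u, v) = (0, -7/2): E = 5, F = 14, G = 50.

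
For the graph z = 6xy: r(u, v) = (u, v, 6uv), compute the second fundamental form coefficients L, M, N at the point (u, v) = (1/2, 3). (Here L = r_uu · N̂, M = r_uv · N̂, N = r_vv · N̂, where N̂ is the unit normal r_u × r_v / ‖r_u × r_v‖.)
L = 0;  M = 3*sqrt(334)/167;  N = 0

Compute the unit normal N̂(u, v) = (-6*v/sqrt(36*u^2 + 36*v^2 + 1), -6*u/sqrt(36*u^2 + 36*v^2 + 1), 1/sqrt(36*u^2 + 36*v^2 + 1)), and the second partials r_uu, r_uv, r_vv. Take dot products:
  L(u, v) = r_uu · N̂ = 0,
  M(u, v) = r_uv · N̂ = 6/sqrt(36*u^2 + 36*v^2 + 1),
  N(u, v) = r_vv · N̂ = 0.
Evaluating at (u, v) = (1/2, 3):
  L = 0, M = 3*sqrt(334)/167, N = 0.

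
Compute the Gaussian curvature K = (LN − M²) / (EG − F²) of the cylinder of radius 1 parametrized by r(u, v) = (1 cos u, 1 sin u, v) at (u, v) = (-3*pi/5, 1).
K = 0

Coefficients of the first fundamental form: E = 1, F = 0, G = 1.
Coefficients of the second fundamental form: L = -1, M = 0, N = 0.
Assemble K = (LN − M²)/(EG − F²) = 0. At (u, v) = (-3*pi/5, 1): K = 0.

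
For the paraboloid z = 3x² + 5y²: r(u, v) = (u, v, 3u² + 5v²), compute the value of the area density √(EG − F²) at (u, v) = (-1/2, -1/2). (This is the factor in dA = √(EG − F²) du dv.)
√(EG − F²)|_{(-1/2, -1/2)} = sqrt(35)

E = 36*u^2 + 1, F = 60*u*v, G = 100*v^2 + 1, so EG − F² = 36*u^2 + 100*v^2 + 1. Taking the positive square root: √(EG − F²) = sqrt(36*u^2 + 100*v^2 + 1). At (u, v) = (-1/2, -1/2): sqrt(35).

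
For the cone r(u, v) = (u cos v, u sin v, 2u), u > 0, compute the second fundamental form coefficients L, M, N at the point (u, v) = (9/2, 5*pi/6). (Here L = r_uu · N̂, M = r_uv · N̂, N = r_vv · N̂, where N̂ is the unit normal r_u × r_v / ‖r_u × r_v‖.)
L = 0;  M = 0;  N = 9*sqrt(5)/5

Compute the unit normal N̂(u, v) = (-2*sqrt(5)*u*cos(v)/(5*Abs(u)), -2*sqrt(5)*u*sin(v)/(5*Abs(u)), sqrt(5)*u/(5*Abs(u))), and the second partials r_uu, r_uv, r_vv. Take dot products:
  L(u, v) = r_uu · N̂ = 0,
  M(u, v) = r_uv · N̂ = 0,
  N(u, v) = r_vv · N̂ = 2*sqrt(5)*u^2/(5*Abs(u)).
Evaluating at (u, v) = (9/2, 5*pi/6):
  L = 0, M = 0, N = 9*sqrt(5)/5.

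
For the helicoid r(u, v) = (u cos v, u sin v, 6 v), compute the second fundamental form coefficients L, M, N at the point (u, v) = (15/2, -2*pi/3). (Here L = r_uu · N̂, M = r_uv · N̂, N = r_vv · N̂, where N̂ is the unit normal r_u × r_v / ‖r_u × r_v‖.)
L = 0;  M = -4*sqrt(41)/41;  N = 0

Compute the unit normal N̂(u, v) = (6*sin(v)/sqrt(u^2 + 36), -6*cos(v)/sqrt(u^2 + 36), u/sqrt(u^2 + 36)), and the second partials r_uu, r_uv, r_vv. Take dot products:
  L(u, v) = r_uu · N̂ = 0,
  M(u, v) = r_uv · N̂ = -6/sqrt(u^2 + 36),
  N(u, v) = r_vv · N̂ = 0.
Evaluating at (u, v) = (15/2, -2*pi/3):
  L = 0, M = -4*sqrt(41)/41, N = 0.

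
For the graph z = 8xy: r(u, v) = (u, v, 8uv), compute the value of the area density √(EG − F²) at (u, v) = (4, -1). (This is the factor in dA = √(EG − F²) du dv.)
√(EG − F²)|_{(4, -1)} = 33

E = 64*v^2 + 1, F = 64*u*v, G = 64*u^2 + 1, so EG − F² = 64*u^2 + 64*v^2 + 1. Taking the positive square root: √(EG − F²) = sqrt(64*u^2 + 64*v^2 + 1). At (u, v) = (4, -1): 33.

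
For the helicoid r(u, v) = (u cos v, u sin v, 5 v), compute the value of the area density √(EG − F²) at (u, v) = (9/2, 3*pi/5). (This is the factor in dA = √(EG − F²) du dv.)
√(EG − F²)|_{(9/2, 3*pi/5)} = sqrt(181)/2

E = 1, F = 0, G = u^2 + 25, so EG − F² = u^2 + 25. Taking the positive square root: √(EG − F²) = sqrt(u^2 + 25). At (u, v) = (9/2, 3*pi/5): sqrt(181)/2.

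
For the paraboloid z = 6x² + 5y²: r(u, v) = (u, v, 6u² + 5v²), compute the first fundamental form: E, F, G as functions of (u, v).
E = 144*u^2 + 1;  F = 120*u*v;  G = 100*v^2 + 1

Compute partials: r_u = (1, 0, 12*u), r_v = (0, 1, 10*v). Then
  E = r_u · r_u = 144*u^2 + 1,
  F = r_u · r_v = 120*u*v,
  G = r_v · r_v = 100*v^2 + 1.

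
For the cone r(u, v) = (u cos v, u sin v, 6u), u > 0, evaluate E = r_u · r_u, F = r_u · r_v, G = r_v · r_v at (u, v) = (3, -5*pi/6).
E = 37;  F = 0;  G = 9

Partials: r_u = (cos(v), sin(v), 6), r_v = (-u*sin(v), u*cos(v), 0). As functions of (u, v):
  E = r_u · r_u = 37,
  F = r_u · r_v = 0,
  G = r_v · r_v = u^2.
Evaluating at (u, v) = (3, -5*pi/6): E = 37, F = 0, G = 9.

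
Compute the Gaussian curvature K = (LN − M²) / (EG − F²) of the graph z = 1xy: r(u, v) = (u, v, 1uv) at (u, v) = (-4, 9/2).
K = -16/22201

Coefficients of the first fundamental form: E = v^2 + 1, F = u*v, G = u^2 + 1.
Coefficients of the second fundamental form: L = 0, M = 1/sqrt(u^2 + v^2 + 1), N = 0.
Assemble K = (LN − M²)/(EG − F²) = 1/((u^2*v^2 - (u^2 + 1)*(v^2 + 1))*(u^2 + v^2 + 1)). At (u, v) = (-4, 9/2): K = -16/22201.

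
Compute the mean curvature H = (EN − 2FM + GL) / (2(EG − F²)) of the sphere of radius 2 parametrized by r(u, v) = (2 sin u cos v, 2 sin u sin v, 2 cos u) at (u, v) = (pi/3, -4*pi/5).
H = -1/2

With E = 4, F = 0, G = 4*sin(u)^2, L = -2*sin(u)/Abs(sin(u)), M = 0, N = -2*sin(u)^3/Abs(sin(u)), assemble
  H = (EN − 2FM + GL) / (2(EG − F²)) = -sin(u)/(2*Abs(sin(u))).
At (u, v) = (pi/3, -4*pi/5): H = -1/2.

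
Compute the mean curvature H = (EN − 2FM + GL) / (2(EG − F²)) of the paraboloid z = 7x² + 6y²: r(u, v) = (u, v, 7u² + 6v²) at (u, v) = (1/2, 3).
H = 9379*sqrt(1346)/1811716

With E = 196*u^2 + 1, F = 168*u*v, G = 144*v^2 + 1, L = 14/sqrt(196*u^2 + 144*v^2 + 1), M = 0, N = 12/sqrt(196*u^2 + 144*v^2 + 1), assemble
  H = (EN − 2FM + GL) / (2(EG − F²)) = (1176*u^2 + 1008*v^2 + 13)/(196*u^2 + 144*v^2 + 1)^(3/2).
At (u, v) = (1/2, 3): H = 9379*sqrt(1346)/1811716.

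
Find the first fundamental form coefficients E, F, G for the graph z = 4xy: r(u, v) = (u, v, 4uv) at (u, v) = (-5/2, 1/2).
E = 5;  F = -20;  G = 101

Partials: r_u = (1, 0, 4*v), r_v = (0, 1, 4*u). As functions of (u, v):
  E = r_u · r_u = 16*v^2 + 1,
  F = r_u · r_v = 16*u*v,
  G = r_v · r_v = 16*u^2 + 1.
Evaluating at (u, v) = (-5/2, 1/2): E = 5, F = -20, G = 101.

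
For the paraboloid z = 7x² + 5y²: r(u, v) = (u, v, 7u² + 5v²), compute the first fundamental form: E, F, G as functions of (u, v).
E = 196*u^2 + 1;  F = 140*u*v;  G = 100*v^2 + 1

Compute partials: r_u = (1, 0, 14*u), r_v = (0, 1, 10*v). Then
  E = r_u · r_u = 196*u^2 + 1,
  F = r_u · r_v = 140*u*v,
  G = r_v · r_v = 100*v^2 + 1.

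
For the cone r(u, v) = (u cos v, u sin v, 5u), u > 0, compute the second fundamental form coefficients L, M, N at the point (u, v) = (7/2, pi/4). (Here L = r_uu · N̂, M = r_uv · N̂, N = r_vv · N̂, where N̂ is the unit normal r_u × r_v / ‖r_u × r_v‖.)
L = 0;  M = 0;  N = 35*sqrt(26)/52

Compute the unit normal N̂(u, v) = (-5*sqrt(26)*u*cos(v)/(26*Abs(u)), -5*sqrt(26)*u*sin(v)/(26*Abs(u)), sqrt(26)*u/(26*Abs(u))), and the second partials r_uu, r_uv, r_vv. Take dot products:
  L(u, v) = r_uu · N̂ = 0,
  M(u, v) = r_uv · N̂ = 0,
  N(u, v) = r_vv · N̂ = 5*sqrt(26)*u^2/(26*Abs(u)).
Evaluating at (u, v) = (7/2, pi/4):
  L = 0, M = 0, N = 35*sqrt(26)/52.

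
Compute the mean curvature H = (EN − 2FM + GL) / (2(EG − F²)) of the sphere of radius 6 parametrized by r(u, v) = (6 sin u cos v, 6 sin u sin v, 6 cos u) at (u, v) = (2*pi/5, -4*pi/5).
H = -1/6

With E = 36, F = 0, G = 36*sin(u)^2, L = -6*sin(u)/Abs(sin(u)), M = 0, N = -6*sin(u)^3/Abs(sin(u)), assemble
  H = (EN − 2FM + GL) / (2(EG − F²)) = -sin(u)/(6*Abs(sin(u))).
At (u, v) = (2*pi/5, -4*pi/5): H = -1/6.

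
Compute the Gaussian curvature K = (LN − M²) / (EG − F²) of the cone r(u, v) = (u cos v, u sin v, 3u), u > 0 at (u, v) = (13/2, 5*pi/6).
K = 0

Coefficients of the first fundamental form: E = 10, F = 0, G = u^2.
Coefficients of the second fundamental form: L = 0, M = 0, N = 3*sqrt(10)*u^2/(10*Abs(u)).
Assemble K = (LN − M²)/(EG − F²) = 0. At (u, v) = (13/2, 5*pi/6): K = 0.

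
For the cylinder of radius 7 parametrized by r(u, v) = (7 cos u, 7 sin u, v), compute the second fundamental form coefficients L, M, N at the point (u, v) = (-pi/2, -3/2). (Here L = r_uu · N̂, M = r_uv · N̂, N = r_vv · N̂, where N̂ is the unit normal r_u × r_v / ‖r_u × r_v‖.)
L = -7;  M = 0;  N = 0

Compute the unit normal N̂(u, v) = (cos(u), sin(u), 0), and the second partials r_uu, r_uv, r_vv. Take dot products:
  L(u, v) = r_uu · N̂ = -7,
  M(u, v) = r_uv · N̂ = 0,
  N(u, v) = r_vv · N̂ = 0.
Evaluating at (u, v) = (-pi/2, -3/2):
  L = -7, M = 0, N = 0.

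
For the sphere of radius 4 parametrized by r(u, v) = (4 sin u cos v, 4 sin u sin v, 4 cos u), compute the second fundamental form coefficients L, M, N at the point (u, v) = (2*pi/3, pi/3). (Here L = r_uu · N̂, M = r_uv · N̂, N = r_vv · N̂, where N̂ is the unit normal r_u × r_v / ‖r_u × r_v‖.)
L = -4;  M = 0;  N = -3

Compute the unit normal N̂(u, v) = (sin(u)^2*cos(v)/Abs(sin(u)), sin(u)^2*sin(v)/Abs(sin(u)), sin(2*u)/(2*Abs(sin(u)))), and the second partials r_uu, r_uv, r_vv. Take dot products:
  L(u, v) = r_uu · N̂ = -4*sin(u)/Abs(sin(u)),
  M(u, v) = r_uv · N̂ = 0,
  N(u, v) = r_vv · N̂ = -4*sin(u)^3/Abs(sin(u)).
Evaluating at (u, v) = (2*pi/3, pi/3):
  L = -4, M = 0, N = -3.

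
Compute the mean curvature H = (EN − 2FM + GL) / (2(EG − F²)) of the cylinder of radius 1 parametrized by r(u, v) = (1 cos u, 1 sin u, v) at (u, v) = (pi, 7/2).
H = -1/2

With E = 1, F = 0, G = 1, L = -1, M = 0, N = 0, assemble
  H = (EN − 2FM + GL) / (2(EG − F²)) = -1/2.
At (u, v) = (pi, 7/2): H = -1/2.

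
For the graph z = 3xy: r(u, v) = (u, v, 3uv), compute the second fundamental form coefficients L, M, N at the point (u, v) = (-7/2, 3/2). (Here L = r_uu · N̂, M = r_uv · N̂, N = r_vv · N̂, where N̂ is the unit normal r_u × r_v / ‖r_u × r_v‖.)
L = 0;  M = 3*sqrt(526)/263;  N = 0

Compute the unit normal N̂(u, v) = (-3*v/sqrt(9*u^2 + 9*v^2 + 1), -3*u/sqrt(9*u^2 + 9*v^2 + 1), 1/sqrt(9*u^2 + 9*v^2 + 1)), and the second partials r_uu, r_uv, r_vv. Take dot products:
  L(u, v) = r_uu · N̂ = 0,
  M(u, v) = r_uv · N̂ = 3/sqrt(9*u^2 + 9*v^2 + 1),
  N(u, v) = r_vv · N̂ = 0.
Evaluating at (u, v) = (-7/2, 3/2):
  L = 0, M = 3*sqrt(526)/263, N = 0.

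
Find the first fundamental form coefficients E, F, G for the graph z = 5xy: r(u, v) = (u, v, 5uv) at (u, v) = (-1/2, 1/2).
E = 29/4;  F = -25/4;  G = 29/4

Partials: r_u = (1, 0, 5*v), r_v = (0, 1, 5*u). As functions of (u, v):
  E = r_u · r_u = 25*v^2 + 1,
  F = r_u · r_v = 25*u*v,
  G = r_v · r_v = 25*u^2 + 1.
Evaluating at (u, v) = (-1/2, 1/2): E = 29/4, F = -25/4, G = 29/4.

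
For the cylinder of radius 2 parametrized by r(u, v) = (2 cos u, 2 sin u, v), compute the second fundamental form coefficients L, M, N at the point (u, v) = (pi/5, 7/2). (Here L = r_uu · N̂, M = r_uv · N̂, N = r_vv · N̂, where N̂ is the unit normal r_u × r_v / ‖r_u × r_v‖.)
L = -2;  M = 0;  N = 0

Compute the unit normal N̂(u, v) = (cos(u), sin(u), 0), and the second partials r_uu, r_uv, r_vv. Take dot products:
  L(u, v) = r_uu · N̂ = -2,
  M(u, v) = r_uv · N̂ = 0,
  N(u, v) = r_vv · N̂ = 0.
Evaluating at (u, v) = (pi/5, 7/2):
  L = -2, M = 0, N = 0.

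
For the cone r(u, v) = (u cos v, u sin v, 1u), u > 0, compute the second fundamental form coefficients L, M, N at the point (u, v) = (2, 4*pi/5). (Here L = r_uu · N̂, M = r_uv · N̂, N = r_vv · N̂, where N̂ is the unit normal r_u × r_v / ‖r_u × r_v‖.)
L = 0;  M = 0;  N = sqrt(2)

Compute the unit normal N̂(u, v) = (-sqrt(2)*u*cos(v)/(2*Abs(u)), -sqrt(2)*u*sin(v)/(2*Abs(u)), sqrt(2)*u/(2*Abs(u))), and the second partials r_uu, r_uv, r_vv. Take dot products:
  L(u, v) = r_uu · N̂ = 0,
  M(u, v) = r_uv · N̂ = 0,
  N(u, v) = r_vv · N̂ = sqrt(2)*u^2/(2*Abs(u)).
Evaluating at (u, v) = (2, 4*pi/5):
  L = 0, M = 0, N = sqrt(2).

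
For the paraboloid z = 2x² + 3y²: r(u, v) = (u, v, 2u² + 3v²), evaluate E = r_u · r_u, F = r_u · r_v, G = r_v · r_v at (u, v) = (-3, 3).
E = 145;  F = -216;  G = 325

Partials: r_u = (1, 0, 4*u), r_v = (0, 1, 6*v). As functions of (u, v):
  E = r_u · r_u = 16*u^2 + 1,
  F = r_u · r_v = 24*u*v,
  G = r_v · r_v = 36*v^2 + 1.
Evaluating at (u, v) = (-3, 3): E = 145, F = -216, G = 325.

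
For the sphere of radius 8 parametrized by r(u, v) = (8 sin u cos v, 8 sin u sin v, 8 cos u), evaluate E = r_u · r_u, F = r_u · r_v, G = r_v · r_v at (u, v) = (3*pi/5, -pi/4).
E = 64;  F = 0;  G = 8*sqrt(5) + 40

Partials: r_u = (8*cos(u)*cos(v), 8*sin(v)*cos(u), -8*sin(u)), r_v = (-8*sin(u)*sin(v), 8*sin(u)*cos(v), 0). As functions of (u, v):
  E = r_u · r_u = 64,
  F = r_u · r_v = 0,
  G = r_v · r_v = 64*sin(u)^2.
Evaluating at (u, v) = (3*pi/5, -pi/4): E = 64, F = 0, G = 8*sqrt(5) + 40.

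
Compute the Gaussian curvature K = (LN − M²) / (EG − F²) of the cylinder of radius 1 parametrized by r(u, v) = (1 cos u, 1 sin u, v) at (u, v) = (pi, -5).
K = 0

Coefficients of the first fundamental form: E = 1, F = 0, G = 1.
Coefficients of the second fundamental form: L = -1, M = 0, N = 0.
Assemble K = (LN − M²)/(EG − F²) = 0. At (u, v) = (pi, -5): K = 0.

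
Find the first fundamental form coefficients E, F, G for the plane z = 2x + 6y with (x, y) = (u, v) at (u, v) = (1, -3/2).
E = 5;  F = 12;  G = 37

Partials: r_u = (1, 0, 2), r_v = (0, 1, 6). As functions of (u, v):
  E = r_u · r_u = 5,
  F = r_u · r_v = 12,
  G = r_v · r_v = 37.
Evaluating at (u, v) = (1, -3/2): E = 5, F = 12, G = 37.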